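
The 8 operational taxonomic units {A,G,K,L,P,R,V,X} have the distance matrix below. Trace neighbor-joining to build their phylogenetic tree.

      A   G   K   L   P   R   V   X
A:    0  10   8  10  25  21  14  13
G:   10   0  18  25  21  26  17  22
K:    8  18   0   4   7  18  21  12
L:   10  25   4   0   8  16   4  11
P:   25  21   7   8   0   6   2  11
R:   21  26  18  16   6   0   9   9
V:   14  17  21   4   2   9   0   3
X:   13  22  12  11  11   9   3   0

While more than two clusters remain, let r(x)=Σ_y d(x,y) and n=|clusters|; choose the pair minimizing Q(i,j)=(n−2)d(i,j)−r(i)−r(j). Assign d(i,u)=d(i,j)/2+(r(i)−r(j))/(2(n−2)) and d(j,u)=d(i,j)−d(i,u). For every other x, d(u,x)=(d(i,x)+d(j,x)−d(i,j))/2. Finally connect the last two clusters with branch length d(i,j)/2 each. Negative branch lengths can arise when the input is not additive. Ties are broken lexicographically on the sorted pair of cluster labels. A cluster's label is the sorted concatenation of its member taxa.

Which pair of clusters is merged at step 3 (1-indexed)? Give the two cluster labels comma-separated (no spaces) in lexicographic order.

AGK,L

step 1: merge (A,G) at d=10, Q=-180; branch lengths A→11/6, G→49/6; new cluster AG
  updated: d(AG,K)=8, d(AG,L)=25/2, d(AG,P)=18, d(AG,R)=37/2, d(AG,V)=21/2, d(AG,X)=25/2
step 2: merge (AG,K) at d=8, Q=-110; branch lengths AG→5, K→3; new cluster AGK
  updated: d(AGK,L)=17/4, d(AGK,P)=17/2, d(AGK,R)=57/4, d(AGK,V)=47/4, d(AGK,X)=33/4
step 3: merge (AGK,L) at d=17/4, Q=-293/4; branch lengths AGK→83/32, L→53/32; new cluster AGKL
  updated: d(AGKL,P)=49/8, d(AGKL,R)=13, d(AGKL,V)=23/4, d(AGKL,X)=15/2
step 4: merge (P,R) at d=6, Q=-353/8; branch lengths P→49/48, R→239/48; new cluster PR
  updated: d(AGKL,PR)=105/16, d(PR,V)=5/2, d(PR,X)=7
step 5: merge (AGKL,PR) at d=105/16, Q=-91/4; branch lengths AGKL→135/32, PR→75/32; new cluster AGKLPR
  updated: d(AGKLPR,V)=27/32, d(AGKLPR,X)=127/32
step 6: merge (AGKLPR,V) at d=27/32, Q=-125/16; branch lengths AGKLPR→29/32, V→-1/16; new cluster AGKLPRV
  updated: d(AGKLPRV,X)=49/16
step 7: merge (AGKLPRV,X) at d=49/16; branch lengths AGKLPRV→49/32, X→49/32; new cluster AGKLPRVX
final tree: ((((((A:11/6,G:49/6):5,K:3):83/32,L:53/32):135/32,(P:49/48,R:239/48):75/32):29/32,V:-1/16):49/32,X:49/32)
total length: 1239/32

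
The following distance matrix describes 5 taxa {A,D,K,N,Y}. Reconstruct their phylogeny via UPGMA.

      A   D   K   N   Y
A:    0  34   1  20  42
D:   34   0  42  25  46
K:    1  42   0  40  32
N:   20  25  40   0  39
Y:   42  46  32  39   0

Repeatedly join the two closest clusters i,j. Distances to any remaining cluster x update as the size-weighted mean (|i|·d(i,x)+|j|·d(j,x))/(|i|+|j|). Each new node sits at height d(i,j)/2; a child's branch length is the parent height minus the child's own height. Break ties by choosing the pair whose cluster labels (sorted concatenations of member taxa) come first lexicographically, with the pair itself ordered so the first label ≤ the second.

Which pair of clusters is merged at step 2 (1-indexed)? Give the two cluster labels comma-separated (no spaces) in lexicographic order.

D,N

1. join A+K (d=1) ⇒ AK; edges |A|=1/2, |K|=1/2
  updated: d(AK,D)=38, d(AK,N)=30, d(AK,Y)=37
2. join D+N (d=25) ⇒ DN; edges |D|=25/2, |N|=25/2
  updated: d(AK,DN)=34, d(DN,Y)=85/2
3. join AK+DN (d=34) ⇒ ADKN; edges |AK|=33/2, |DN|=9/2
  updated: d(ADKN,Y)=159/4
4. join ADKN+Y (d=159/4) ⇒ ADKNY; edges |ADKN|=23/8, |Y|=159/8
final tree: (((A:1/2,K:1/2):33/2,(D:25/2,N:25/2):9/2):23/8,Y:159/8)
total length: 279/4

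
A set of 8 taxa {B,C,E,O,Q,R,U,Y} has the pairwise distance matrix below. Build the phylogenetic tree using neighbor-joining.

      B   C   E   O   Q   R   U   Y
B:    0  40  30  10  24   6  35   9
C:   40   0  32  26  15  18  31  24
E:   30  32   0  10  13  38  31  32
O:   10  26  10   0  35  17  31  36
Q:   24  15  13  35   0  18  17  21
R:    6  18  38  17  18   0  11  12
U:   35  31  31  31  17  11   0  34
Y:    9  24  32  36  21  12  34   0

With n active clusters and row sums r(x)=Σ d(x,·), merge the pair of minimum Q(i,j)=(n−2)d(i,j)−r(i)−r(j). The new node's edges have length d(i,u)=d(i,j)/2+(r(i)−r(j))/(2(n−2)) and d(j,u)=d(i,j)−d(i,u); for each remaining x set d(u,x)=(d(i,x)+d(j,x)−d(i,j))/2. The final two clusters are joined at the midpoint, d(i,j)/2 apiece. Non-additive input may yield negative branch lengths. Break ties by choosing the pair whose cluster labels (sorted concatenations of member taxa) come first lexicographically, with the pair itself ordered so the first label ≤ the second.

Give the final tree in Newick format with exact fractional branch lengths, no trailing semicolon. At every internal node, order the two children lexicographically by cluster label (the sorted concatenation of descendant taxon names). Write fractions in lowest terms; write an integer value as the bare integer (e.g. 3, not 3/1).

(((((B:9/2,Y:9/2):83/16,R:-11/16):179/32,U:405/32):51/32,(C:275/24,Q:85/24):91/32):357/64,(E:27/4,O:13/4):357/64)

step 1: merge (E,O) at d=10, Q=-291; branch lengths E→27/4, O→13/4; new cluster EO
  updated: d(B,EO)=15, d(C,EO)=24, d(EO,Q)=19, d(EO,R)=45/2, d(EO,U)=26, d(EO,Y)=29
step 2: merge (B,Y) at d=9, Q=-213; branch lengths B→9/2, Y→9/2; new cluster BY
  updated: d(BY,C)=55/2, d(BY,EO)=35/2, d(BY,Q)=18, d(BY,R)=9/2, d(BY,U)=30
step 3: merge (BY,R) at d=9/2, Q=-307/2; branch lengths BY→83/16, R→-11/16; new cluster BRY
  updated: d(BRY,C)=41/2, d(BRY,EO)=71/4, d(BRY,Q)=63/4, d(BRY,U)=73/4
step 4: merge (C,Q) at d=15, Q=-449/4; branch lengths C→275/24, Q→85/24; new cluster CQ
  updated: d(BRY,CQ)=85/8, d(CQ,EO)=14, d(CQ,U)=33/2
step 5: merge (BRY,U) at d=73/4, Q=-567/8; branch lengths BRY→179/32, U→405/32; new cluster BRUY
  updated: d(BRUY,CQ)=71/16, d(BRUY,EO)=51/4
step 6: merge (BRUY,CQ) at d=71/16, Q=-499/16; branch lengths BRUY→51/32, CQ→91/32; new cluster BCQRUY
  updated: d(BCQRUY,EO)=357/32
step 7: merge (BCQRUY,EO) at d=357/32; branch lengths BCQRUY→357/64, EO→357/64; new cluster BCEOQRUY
final tree: (((((B:9/2,Y:9/2):83/16,R:-11/16):179/32,U:405/32):51/32,(C:275/24,Q:85/24):91/32):357/64,(E:27/4,O:13/4):357/64)
total length: 2315/32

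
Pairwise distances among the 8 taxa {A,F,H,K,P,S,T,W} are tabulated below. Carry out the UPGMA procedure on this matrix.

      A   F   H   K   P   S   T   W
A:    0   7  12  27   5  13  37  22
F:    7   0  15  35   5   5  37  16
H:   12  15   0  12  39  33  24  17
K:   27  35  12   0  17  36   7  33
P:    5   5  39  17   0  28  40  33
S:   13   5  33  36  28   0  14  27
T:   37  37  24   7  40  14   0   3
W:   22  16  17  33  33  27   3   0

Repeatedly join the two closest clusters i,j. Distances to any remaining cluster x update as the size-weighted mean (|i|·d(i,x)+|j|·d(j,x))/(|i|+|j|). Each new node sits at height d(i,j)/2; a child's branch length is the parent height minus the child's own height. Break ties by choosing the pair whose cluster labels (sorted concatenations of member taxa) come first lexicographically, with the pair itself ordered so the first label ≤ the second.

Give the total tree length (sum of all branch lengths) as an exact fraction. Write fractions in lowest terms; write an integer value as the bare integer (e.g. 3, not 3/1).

227/4

1. join T+W (d=3) ⇒ TW; edges |T|=3/2, |W|=3/2
  updated: d(A,TW)=59/2, d(F,TW)=53/2, d(H,TW)=41/2, d(K,TW)=20, d(P,TW)=73/2, d(S,TW)=41/2
2. join A+P (d=5) ⇒ AP; edges |A|=5/2, |P|=5/2
  updated: d(AP,F)=6, d(AP,H)=51/2, d(AP,K)=22, d(AP,S)=41/2, d(AP,TW)=33
3. join F+S (d=5) ⇒ FS; edges |F|=5/2, |S|=5/2
  updated: d(AP,FS)=53/4, d(FS,H)=24, d(FS,K)=71/2, d(FS,TW)=47/2
4. join H+K (d=12) ⇒ HK; edges |H|=6, |K|=6
  updated: d(AP,HK)=95/4, d(FS,HK)=119/4, d(HK,TW)=81/4
5. join AP+FS (d=53/4) ⇒ AFPS; edges |AP|=33/8, |FS|=33/8
  updated: d(AFPS,HK)=107/4, d(AFPS,TW)=113/4
6. join HK+TW (d=81/4) ⇒ HKTW; edges |HK|=33/8, |TW|=69/8
  updated: d(AFPS,HKTW)=55/2
7. join AFPS+HKTW (d=55/2) ⇒ AFHKPSTW; edges |AFPS|=57/8, |HKTW|=29/8
final tree: (((A:5/2,P:5/2):33/8,(F:5/2,S:5/2):33/8):57/8,((H:6,K:6):33/8,(T:3/2,W:3/2):69/8):29/8)
total length: 227/4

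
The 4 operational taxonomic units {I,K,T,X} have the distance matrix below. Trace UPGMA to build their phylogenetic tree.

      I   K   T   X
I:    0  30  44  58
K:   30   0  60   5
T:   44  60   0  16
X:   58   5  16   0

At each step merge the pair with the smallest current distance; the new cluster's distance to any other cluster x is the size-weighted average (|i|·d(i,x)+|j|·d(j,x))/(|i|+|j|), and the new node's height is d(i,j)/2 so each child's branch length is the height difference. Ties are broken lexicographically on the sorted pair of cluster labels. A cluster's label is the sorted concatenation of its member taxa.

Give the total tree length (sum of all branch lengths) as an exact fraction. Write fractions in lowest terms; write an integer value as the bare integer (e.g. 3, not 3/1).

iteration 1: select K,X (d=5); attach at lengths (5/2, 5/2); label the merged cluster KX
  updated: d(I,KX)=44, d(KX,T)=38
iteration 2: select KX,T (d=38); attach at lengths (33/2, 19); label the merged cluster KTX
  updated: d(I,KTX)=44
iteration 3: select I,KTX (d=44); attach at lengths (22, 3); label the merged cluster IKTX
final tree: (I:22,((K:5/2,X:5/2):33/2,T:19):3)
total length: 131/2

131/2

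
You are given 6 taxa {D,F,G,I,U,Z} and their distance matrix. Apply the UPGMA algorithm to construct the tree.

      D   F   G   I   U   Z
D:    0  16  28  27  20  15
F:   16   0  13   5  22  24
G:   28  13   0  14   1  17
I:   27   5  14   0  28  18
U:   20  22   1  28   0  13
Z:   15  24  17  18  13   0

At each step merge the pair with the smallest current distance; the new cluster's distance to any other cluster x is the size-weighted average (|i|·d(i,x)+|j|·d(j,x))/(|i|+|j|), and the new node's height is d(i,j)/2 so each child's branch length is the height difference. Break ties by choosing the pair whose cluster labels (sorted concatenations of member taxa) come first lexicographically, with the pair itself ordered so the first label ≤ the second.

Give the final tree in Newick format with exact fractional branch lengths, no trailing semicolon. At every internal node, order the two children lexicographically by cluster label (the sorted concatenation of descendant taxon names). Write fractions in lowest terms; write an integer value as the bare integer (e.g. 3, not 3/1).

iteration 1: select G,U (d=1); attach at lengths (1/2, 1/2); label the merged cluster GU
  updated: d(D,GU)=24, d(F,GU)=35/2, d(GU,I)=21, d(GU,Z)=15
iteration 2: select F,I (d=5); attach at lengths (5/2, 5/2); label the merged cluster FI
  updated: d(D,FI)=43/2, d(FI,GU)=77/4, d(FI,Z)=21
iteration 3: select D,Z (d=15); attach at lengths (15/2, 15/2); label the merged cluster DZ
  updated: d(DZ,FI)=85/4, d(DZ,GU)=39/2
iteration 4: select FI,GU (d=77/4); attach at lengths (57/8, 73/8); label the merged cluster FGIU
  updated: d(DZ,FGIU)=163/8
iteration 5: select DZ,FGIU (d=163/8); attach at lengths (43/16, 9/16); label the merged cluster DFGIUZ
final tree: ((D:15/2,Z:15/2):43/16,((F:5/2,I:5/2):57/8,(G:1/2,U:1/2):73/8):9/16)
total length: 81/2

((D:15/2,Z:15/2):43/16,((F:5/2,I:5/2):57/8,(G:1/2,U:1/2):73/8):9/16)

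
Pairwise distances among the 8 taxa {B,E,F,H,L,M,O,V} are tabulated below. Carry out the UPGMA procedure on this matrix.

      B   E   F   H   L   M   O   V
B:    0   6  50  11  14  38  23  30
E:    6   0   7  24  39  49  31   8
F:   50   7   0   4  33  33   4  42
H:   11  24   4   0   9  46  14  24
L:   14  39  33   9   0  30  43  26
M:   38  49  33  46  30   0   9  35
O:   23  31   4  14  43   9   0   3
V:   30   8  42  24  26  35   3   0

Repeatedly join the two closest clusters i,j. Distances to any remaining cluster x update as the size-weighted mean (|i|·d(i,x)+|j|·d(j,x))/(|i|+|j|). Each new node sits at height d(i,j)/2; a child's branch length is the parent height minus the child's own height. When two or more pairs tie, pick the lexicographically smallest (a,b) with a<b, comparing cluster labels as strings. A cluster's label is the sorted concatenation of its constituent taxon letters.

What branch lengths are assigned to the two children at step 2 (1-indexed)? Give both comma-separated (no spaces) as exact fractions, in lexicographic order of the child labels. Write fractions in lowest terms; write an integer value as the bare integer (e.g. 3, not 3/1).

2,2

1. join O+V (d=3) ⇒ OV; edges |O|=3/2, |V|=3/2
  updated: d(B,OV)=53/2, d(E,OV)=39/2, d(F,OV)=23, d(H,OV)=19, d(L,OV)=69/2, d(M,OV)=22
2. join F+H (d=4) ⇒ FH; edges |F|=2, |H|=2
  updated: d(B,FH)=61/2, d(E,FH)=31/2, d(FH,L)=21, d(FH,M)=79/2, d(FH,OV)=21
3. join B+E (d=6) ⇒ BE; edges |B|=3, |E|=3
  updated: d(BE,FH)=23, d(BE,L)=53/2, d(BE,M)=87/2, d(BE,OV)=23
4. join FH+L (d=21) ⇒ FHL; edges |FH|=17/2, |L|=21/2
  updated: d(BE,FHL)=145/6, d(FHL,M)=109/3, d(FHL,OV)=51/2
5. join M+OV (d=22) ⇒ MOV; edges |M|=11, |OV|=19/2
  updated: d(BE,MOV)=179/6, d(FHL,MOV)=262/9
6. join BE+FHL (d=145/6) ⇒ BEFHL; edges |BE|=109/12, |FHL|=19/12
  updated: d(BEFHL,MOV)=147/5
7. join BEFHL+MOV (d=147/5) ⇒ BEFHLMOV; edges |BEFHL|=157/60, |MOV|=37/10
final tree: (((B:3,E:3):109/12,((F:2,H:2):17/2,L:21/2):19/12):157/60,(M:11,(O:3/2,V:3/2):19/2):37/10)
total length: 4169/60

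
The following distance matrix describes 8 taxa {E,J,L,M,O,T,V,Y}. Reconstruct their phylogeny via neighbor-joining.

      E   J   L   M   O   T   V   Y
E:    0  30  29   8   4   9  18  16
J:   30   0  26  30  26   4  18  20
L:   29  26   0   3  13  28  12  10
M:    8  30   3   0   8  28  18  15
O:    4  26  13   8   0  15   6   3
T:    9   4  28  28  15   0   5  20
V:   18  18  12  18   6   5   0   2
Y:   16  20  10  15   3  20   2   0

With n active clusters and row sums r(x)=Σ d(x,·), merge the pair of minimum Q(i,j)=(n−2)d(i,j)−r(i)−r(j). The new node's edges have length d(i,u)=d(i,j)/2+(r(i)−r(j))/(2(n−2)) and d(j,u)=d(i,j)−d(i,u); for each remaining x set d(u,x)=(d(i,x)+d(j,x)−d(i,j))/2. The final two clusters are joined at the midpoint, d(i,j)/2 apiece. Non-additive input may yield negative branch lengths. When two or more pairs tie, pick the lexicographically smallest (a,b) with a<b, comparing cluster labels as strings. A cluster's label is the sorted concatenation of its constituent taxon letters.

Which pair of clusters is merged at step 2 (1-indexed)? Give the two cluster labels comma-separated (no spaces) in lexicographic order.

step 1: merge (J,T) at d=4, Q=-239; branch lengths J→23/4, T→-7/4; new cluster JT
  updated: d(E,JT)=35/2, d(JT,L)=25, d(JT,M)=27, d(JT,O)=37/2, d(JT,V)=19/2, d(JT,Y)=18
step 2: merge (L,M) at d=3, Q=-156; branch lengths L→14/5, M→1/5; new cluster LM
  updated: d(E,LM)=17, d(JT,LM)=49/2, d(LM,O)=9, d(LM,V)=27/2, d(LM,Y)=11
step 3: merge (JT,V) at d=19/2, Q=-99; branch lengths JT→77/8, V→-1/8; new cluster JTV
  updated: d(E,JTV)=13, d(JTV,LM)=57/4, d(JTV,O)=15/2, d(JTV,Y)=21/4
step 4: merge (E,O) at d=4, Q=-123/2; branch lengths E→77/12, O→-29/12; new cluster EO
  updated: d(EO,JTV)=33/4, d(EO,LM)=11, d(EO,Y)=15/2
step 5: merge (EO,LM) at d=11, Q=-41; branch lengths EO→25/8, LM→63/8; new cluster ELMO
  updated: d(ELMO,JTV)=23/4, d(ELMO,Y)=15/4
step 6: merge (ELMO,JTV) at d=23/4, Q=-59/4; branch lengths ELMO→17/8, JTV→29/8; new cluster EJLMOTV
  updated: d(EJLMOTV,Y)=13/8
step 7: merge (EJLMOTV,Y) at d=13/8; branch lengths EJLMOTV→13/16, Y→13/16; new cluster EJLMOTVY
final tree: ((((E:77/12,O:-29/12):25/8,(L:14/5,M:1/5):63/8):17/8,((J:23/4,T:-7/4):77/8,V:-1/8):29/8):13/16,Y:13/16)
total length: 311/8

L,M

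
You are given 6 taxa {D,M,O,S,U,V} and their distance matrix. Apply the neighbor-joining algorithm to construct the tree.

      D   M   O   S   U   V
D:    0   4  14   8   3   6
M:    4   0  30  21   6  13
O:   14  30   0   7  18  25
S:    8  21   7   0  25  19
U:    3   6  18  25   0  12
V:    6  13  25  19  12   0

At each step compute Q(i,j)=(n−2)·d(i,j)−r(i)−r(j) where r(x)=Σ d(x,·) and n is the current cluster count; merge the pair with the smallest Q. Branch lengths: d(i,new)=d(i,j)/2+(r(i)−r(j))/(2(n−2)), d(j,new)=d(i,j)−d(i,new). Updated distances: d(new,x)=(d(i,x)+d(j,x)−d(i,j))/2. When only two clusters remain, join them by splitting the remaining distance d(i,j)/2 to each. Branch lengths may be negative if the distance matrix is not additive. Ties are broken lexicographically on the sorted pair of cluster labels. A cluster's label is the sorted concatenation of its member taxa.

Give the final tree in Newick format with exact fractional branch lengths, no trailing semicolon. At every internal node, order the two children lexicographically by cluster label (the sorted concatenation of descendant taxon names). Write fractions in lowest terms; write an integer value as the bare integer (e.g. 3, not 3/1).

(((D:-7/2,(O:21/4,S:7/4):11):2,(M:4,U:2):3):13/4,V:13/4)

step 1: merge (O,S) at d=7, Q=-146; branch lengths O→21/4, S→7/4; new cluster OS
  updated: d(D,OS)=15/2, d(M,OS)=22, d(OS,U)=18, d(OS,V)=37/2
step 2: merge (M,U) at d=6, Q=-66; branch lengths M→4, U→2; new cluster MU
  updated: d(D,MU)=1/2, d(MU,OS)=17, d(MU,V)=19/2
step 3: merge (D,OS) at d=15/2, Q=-42; branch lengths D→-7/2, OS→11; new cluster DOS
  updated: d(DOS,MU)=5, d(DOS,V)=17/2
step 4: merge (DOS,MU) at d=5, Q=-23; branch lengths DOS→2, MU→3; new cluster DMOSU
  updated: d(DMOSU,V)=13/2
step 5: merge (DMOSU,V) at d=13/2; branch lengths DMOSU→13/4, V→13/4; new cluster DMOSUV
final tree: (((D:-7/2,(O:21/4,S:7/4):11):2,(M:4,U:2):3):13/4,V:13/4)
total length: 32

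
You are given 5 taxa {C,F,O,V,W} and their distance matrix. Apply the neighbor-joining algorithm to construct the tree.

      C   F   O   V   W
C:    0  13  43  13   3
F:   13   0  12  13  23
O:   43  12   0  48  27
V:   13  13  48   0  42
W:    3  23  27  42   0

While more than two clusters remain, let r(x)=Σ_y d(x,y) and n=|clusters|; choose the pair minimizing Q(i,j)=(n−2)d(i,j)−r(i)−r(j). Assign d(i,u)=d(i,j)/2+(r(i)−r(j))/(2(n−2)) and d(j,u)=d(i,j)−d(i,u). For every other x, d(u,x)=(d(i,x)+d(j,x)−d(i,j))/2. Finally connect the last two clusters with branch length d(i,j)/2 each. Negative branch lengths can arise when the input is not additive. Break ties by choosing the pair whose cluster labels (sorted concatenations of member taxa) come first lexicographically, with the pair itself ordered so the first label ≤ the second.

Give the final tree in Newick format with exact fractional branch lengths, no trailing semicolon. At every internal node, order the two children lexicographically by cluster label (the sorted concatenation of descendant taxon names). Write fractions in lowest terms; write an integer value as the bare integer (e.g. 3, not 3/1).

1. join C+W (d=3, Q=-158) ⇒ CW; edges |C|=-7/3, |W|=16/3
  updated: d(CW,F)=33/2, d(CW,O)=67/2, d(CW,V)=26
2. join CW+V (d=26, Q=-111) ⇒ CVW; edges |CW|=41/4, |V|=63/4
  updated: d(CVW,F)=7/4, d(CVW,O)=111/4
3. join CVW+F (d=7/4, Q=-83/2) ⇒ CFVW; edges |CVW|=35/4, |F|=-7
  updated: d(CFVW,O)=19
4. join CFVW+O (d=19) ⇒ CFOVW; edges |CFVW|=19/2, |O|=19/2
final tree: ((((C:-7/3,W:16/3):41/4,V:63/4):35/4,F:-7):19/2,O:19/2)
total length: 199/4

((((C:-7/3,W:16/3):41/4,V:63/4):35/4,F:-7):19/2,O:19/2)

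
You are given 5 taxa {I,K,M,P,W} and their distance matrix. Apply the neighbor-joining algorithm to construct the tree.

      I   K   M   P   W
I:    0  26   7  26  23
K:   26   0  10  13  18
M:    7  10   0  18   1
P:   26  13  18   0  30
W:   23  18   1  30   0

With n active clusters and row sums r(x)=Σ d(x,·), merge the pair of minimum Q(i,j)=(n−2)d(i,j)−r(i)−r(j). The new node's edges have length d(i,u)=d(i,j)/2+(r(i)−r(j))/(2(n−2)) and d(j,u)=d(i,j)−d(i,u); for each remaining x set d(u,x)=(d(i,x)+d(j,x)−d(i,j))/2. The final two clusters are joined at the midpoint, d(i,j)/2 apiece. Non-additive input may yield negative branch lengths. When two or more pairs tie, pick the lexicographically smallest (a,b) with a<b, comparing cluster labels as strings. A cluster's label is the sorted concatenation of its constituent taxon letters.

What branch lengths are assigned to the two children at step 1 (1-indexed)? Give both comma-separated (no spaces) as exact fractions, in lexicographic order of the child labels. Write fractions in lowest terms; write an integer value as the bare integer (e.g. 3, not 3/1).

iteration 1: select K,P (d=13, Q=-115); attach at lengths (19/6, 59/6); label the merged cluster KP
  updated: d(I,KP)=39/2, d(KP,M)=15/2, d(KP,W)=35/2
iteration 2: select I,KP (d=39/2, Q=-55); attach at lengths (11, 17/2); label the merged cluster IKP
  updated: d(IKP,M)=-5/2, d(IKP,W)=21/2
iteration 3: select IKP,M (d=-5/2, Q=-9); attach at lengths (7/2, -6); label the merged cluster IKMP
  updated: d(IKMP,W)=7
iteration 4: select IKMP,W (d=7); attach at lengths (7/2, 7/2); label the merged cluster IKMPW
final tree: (((I:11,(K:19/6,P:59/6):17/2):7/2,M:-6):7/2,W:7/2)
total length: 37

19/6,59/6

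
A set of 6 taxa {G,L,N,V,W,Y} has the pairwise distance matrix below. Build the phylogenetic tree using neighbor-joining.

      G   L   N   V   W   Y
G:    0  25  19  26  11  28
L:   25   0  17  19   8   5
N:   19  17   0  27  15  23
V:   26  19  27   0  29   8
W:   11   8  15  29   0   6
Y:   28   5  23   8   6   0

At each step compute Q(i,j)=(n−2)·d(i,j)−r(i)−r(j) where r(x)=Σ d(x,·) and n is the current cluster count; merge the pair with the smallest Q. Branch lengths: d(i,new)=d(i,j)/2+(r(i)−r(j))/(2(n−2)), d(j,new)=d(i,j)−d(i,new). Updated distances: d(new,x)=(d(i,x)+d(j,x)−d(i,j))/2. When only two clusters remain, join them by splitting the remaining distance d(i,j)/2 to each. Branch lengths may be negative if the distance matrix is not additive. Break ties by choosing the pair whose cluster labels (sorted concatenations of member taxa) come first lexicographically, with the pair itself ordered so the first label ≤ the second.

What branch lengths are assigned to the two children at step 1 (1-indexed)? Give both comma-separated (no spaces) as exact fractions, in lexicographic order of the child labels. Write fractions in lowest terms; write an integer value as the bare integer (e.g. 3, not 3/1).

1. join V+Y (d=8, Q=-147) ⇒ VY; edges |V|=71/8, |Y|=-7/8
  updated: d(G,VY)=23, d(L,VY)=8, d(N,VY)=21, d(VY,W)=27/2
2. join L+VY (d=8, Q=-199/2) ⇒ LVY; edges |L|=11/4, |VY|=21/4
  updated: d(G,LVY)=20, d(LVY,N)=15, d(LVY,W)=27/4
3. join G+N (d=19, Q=-61) ⇒ GN; edges |G|=39/4, |N|=37/4
  updated: d(GN,LVY)=8, d(GN,W)=7/2
4. join GN+LVY (d=8, Q=-73/4) ⇒ GLNVY; edges |GN|=19/8, |LVY|=45/8
  updated: d(GLNVY,W)=9/8
5. join GLNVY+W (d=9/8) ⇒ GLNVWY; edges |GLNVY|=9/16, |W|=9/16
final tree: (((G:39/4,N:37/4):19/8,(L:11/4,(V:71/8,Y:-7/8):21/4):45/8):9/16,W:9/16)
total length: 353/8

71/8,-7/8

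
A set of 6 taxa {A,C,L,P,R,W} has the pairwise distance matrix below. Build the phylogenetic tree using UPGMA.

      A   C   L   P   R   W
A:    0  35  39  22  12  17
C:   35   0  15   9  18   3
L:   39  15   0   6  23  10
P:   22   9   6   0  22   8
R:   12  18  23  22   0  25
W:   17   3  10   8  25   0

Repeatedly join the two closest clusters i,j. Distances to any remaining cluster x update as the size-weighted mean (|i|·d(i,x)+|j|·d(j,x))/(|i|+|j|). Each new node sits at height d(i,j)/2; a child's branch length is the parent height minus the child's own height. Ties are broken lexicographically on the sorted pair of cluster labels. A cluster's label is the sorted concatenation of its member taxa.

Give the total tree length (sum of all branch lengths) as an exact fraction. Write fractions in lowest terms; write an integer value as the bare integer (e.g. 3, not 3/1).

1. join C+W (d=3) ⇒ CW; edges |C|=3/2, |W|=3/2
  updated: d(A,CW)=26, d(CW,L)=25/2, d(CW,P)=17/2, d(CW,R)=43/2
2. join L+P (d=6) ⇒ LP; edges |L|=3, |P|=3
  updated: d(A,LP)=61/2, d(CW,LP)=21/2, d(LP,R)=45/2
3. join CW+LP (d=21/2) ⇒ CLPW; edges |CW|=15/4, |LP|=9/4
  updated: d(A,CLPW)=113/4, d(CLPW,R)=22
4. join A+R (d=12) ⇒ AR; edges |A|=6, |R|=6
  updated: d(AR,CLPW)=201/8
5. join AR+CLPW (d=201/8) ⇒ ACLPRW; edges |AR|=105/16, |CLPW|=117/16
final tree: ((A:6,R:6):105/16,((C:3/2,W:3/2):15/4,(L:3,P:3):9/4):117/16)
total length: 327/8

327/8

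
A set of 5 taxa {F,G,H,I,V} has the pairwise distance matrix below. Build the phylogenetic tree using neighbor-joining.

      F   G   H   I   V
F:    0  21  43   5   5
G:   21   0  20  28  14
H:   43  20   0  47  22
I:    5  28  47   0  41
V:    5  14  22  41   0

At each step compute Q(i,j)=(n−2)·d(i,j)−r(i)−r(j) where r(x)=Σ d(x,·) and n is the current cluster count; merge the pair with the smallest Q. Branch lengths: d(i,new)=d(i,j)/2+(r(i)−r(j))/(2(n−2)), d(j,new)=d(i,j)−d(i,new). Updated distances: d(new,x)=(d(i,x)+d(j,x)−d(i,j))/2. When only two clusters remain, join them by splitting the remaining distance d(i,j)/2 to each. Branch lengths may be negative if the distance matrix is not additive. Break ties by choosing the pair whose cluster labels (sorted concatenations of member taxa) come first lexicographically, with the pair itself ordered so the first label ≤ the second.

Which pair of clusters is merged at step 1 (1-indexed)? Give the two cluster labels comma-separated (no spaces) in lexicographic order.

F,I

1. join F+I (d=5, Q=-180) ⇒ FI; edges |F|=-16/3, |I|=31/3
  updated: d(FI,G)=22, d(FI,H)=85/2, d(FI,V)=41/2
2. join FI+V (d=41/2, Q=-201/2) ⇒ FIV; edges |FI|=139/8, |V|=25/8
  updated: d(FIV,G)=31/4, d(FIV,H)=22
3. join FIV+G (d=31/4, Q=-199/4) ⇒ FGIV; edges |FIV|=39/8, |G|=23/8
  updated: d(FGIV,H)=137/8
4. join FGIV+H (d=137/8) ⇒ FGHIV; edges |FGIV|=137/16, |H|=137/16
final tree: ((((F:-16/3,I:31/3):139/8,V:25/8):39/8,G:23/8):137/16,H:137/16)
total length: 403/8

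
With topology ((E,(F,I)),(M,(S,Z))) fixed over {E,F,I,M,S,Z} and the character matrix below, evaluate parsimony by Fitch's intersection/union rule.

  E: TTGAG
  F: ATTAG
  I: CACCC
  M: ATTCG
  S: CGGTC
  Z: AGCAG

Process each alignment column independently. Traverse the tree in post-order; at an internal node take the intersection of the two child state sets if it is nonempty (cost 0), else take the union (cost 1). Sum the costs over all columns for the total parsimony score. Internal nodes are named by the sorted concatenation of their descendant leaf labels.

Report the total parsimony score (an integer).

14

[col 0] FI: children F:{A}, I:{C} ∪→ {A,C}; cost 1
[col 0] EFI: children E:{T}, FI:{A,C} ∪→ {A,C,T}; cost 1
[col 0] SZ: children S:{C}, Z:{A} ∪→ {A,C}; cost 1
[col 0] MSZ: children M:{A}, SZ:{A,C} ∩→ {A}; cost 0
[col 0] EFIMSZ: children EFI:{A,C,T}, MSZ:{A} ∩→ {A}; cost 0
[col 1] FI: children F:{T}, I:{A} ∪→ {A,T}; cost 1
[col 1] EFI: children E:{T}, FI:{A,T} ∩→ {T}; cost 0
[col 1] SZ: children S:{G}, Z:{G} ∩→ {G}; cost 0
[col 1] MSZ: children M:{T}, SZ:{G} ∪→ {G,T}; cost 1
[col 1] EFIMSZ: children EFI:{T}, MSZ:{G,T} ∩→ {T}; cost 0
[col 2] FI: children F:{T}, I:{C} ∪→ {C,T}; cost 1
[col 2] EFI: children E:{G}, FI:{C,T} ∪→ {C,G,T}; cost 1
[col 2] SZ: children S:{G}, Z:{C} ∪→ {C,G}; cost 1
[col 2] MSZ: children M:{T}, SZ:{C,G} ∪→ {C,G,T}; cost 1
[col 2] EFIMSZ: children EFI:{C,G,T}, MSZ:{C,G,T} ∩→ {C,G,T}; cost 0
[col 3] FI: children F:{A}, I:{C} ∪→ {A,C}; cost 1
[col 3] EFI: children E:{A}, FI:{A,C} ∩→ {A}; cost 0
[col 3] SZ: children S:{T}, Z:{A} ∪→ {A,T}; cost 1
[col 3] MSZ: children M:{C}, SZ:{A,T} ∪→ {A,C,T}; cost 1
[col 3] EFIMSZ: children EFI:{A}, MSZ:{A,C,T} ∩→ {A}; cost 0
[col 4] FI: children F:{G}, I:{C} ∪→ {C,G}; cost 1
[col 4] EFI: children E:{G}, FI:{C,G} ∩→ {G}; cost 0
[col 4] SZ: children S:{C}, Z:{G} ∪→ {C,G}; cost 1
[col 4] MSZ: children M:{G}, SZ:{C,G} ∩→ {G}; cost 0
[col 4] EFIMSZ: children EFI:{G}, MSZ:{G} ∩→ {G}; cost 0
per-site changes: [3, 2, 4, 3, 2]; total = 14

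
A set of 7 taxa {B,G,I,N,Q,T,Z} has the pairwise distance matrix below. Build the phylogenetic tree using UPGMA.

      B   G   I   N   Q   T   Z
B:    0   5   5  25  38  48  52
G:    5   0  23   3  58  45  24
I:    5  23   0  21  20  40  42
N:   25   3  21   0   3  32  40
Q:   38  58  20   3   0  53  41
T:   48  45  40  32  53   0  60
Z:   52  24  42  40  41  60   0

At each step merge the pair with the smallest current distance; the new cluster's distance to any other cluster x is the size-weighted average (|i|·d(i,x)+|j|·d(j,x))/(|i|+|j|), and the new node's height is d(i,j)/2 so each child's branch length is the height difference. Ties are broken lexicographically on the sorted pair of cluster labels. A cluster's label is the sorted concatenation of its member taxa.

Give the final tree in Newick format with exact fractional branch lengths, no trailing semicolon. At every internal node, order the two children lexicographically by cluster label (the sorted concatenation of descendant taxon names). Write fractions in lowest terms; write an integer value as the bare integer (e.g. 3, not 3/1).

(((((B:5/2,I:5/2):27/4,(G:3/2,N:3/2):31/4):45/8,Q:119/8):201/40,Z:199/10):49/15,T:139/6)

1. join G+N (d=3) ⇒ GN; edges |G|=3/2, |N|=3/2
  updated: d(B,GN)=15, d(GN,I)=22, d(GN,Q)=61/2, d(GN,T)=77/2, d(GN,Z)=32
2. join B+I (d=5) ⇒ BI; edges |B|=5/2, |I|=5/2
  updated: d(BI,GN)=37/2, d(BI,Q)=29, d(BI,T)=44, d(BI,Z)=47
3. join BI+GN (d=37/2) ⇒ BGIN; edges |BI|=27/4, |GN|=31/4
  updated: d(BGIN,Q)=119/4, d(BGIN,T)=165/4, d(BGIN,Z)=79/2
4. join BGIN+Q (d=119/4) ⇒ BGINQ; edges |BGIN|=45/8, |Q|=119/8
  updated: d(BGINQ,T)=218/5, d(BGINQ,Z)=199/5
5. join BGINQ+Z (d=199/5) ⇒ BGINQZ; edges |BGINQ|=201/40, |Z|=199/10
  updated: d(BGINQZ,T)=139/3
6. join BGINQZ+T (d=139/3) ⇒ BGINQTZ; edges |BGINQZ|=49/15, |T|=139/6
final tree: (((((B:5/2,I:5/2):27/4,(G:3/2,N:3/2):31/4):45/8,Q:119/8):201/40,Z:199/10):49/15,T:139/6)
total length: 11323/120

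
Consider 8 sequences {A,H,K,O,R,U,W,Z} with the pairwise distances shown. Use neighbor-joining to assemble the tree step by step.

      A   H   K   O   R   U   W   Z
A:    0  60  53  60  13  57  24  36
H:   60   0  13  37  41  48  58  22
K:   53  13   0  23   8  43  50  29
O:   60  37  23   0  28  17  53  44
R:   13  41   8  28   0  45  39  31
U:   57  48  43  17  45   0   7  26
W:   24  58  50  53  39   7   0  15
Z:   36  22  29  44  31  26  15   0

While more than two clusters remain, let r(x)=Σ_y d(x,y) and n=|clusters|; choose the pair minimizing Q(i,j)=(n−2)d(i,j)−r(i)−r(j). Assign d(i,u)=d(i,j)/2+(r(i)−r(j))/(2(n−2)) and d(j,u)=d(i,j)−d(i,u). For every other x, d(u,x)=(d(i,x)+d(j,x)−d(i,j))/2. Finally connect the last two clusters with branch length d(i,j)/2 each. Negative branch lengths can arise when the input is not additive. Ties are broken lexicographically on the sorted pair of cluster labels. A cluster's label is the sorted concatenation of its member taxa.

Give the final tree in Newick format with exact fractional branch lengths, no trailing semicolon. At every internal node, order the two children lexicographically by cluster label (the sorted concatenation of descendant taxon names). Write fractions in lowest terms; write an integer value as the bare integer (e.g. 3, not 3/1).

((((A:329/20,R:-69/20):449/32,((H:171/16,K:37/16):175/24,O:389/24):215/32):211/32,(U:13/4,W:15/4):339/32):205/64,Z:205/64)

step 1: merge (U,W) at d=7, Q=-447; branch lengths U→13/4, W→15/4; new cluster UW
  updated: d(A,UW)=37, d(H,UW)=99/2, d(K,UW)=43, d(O,UW)=63/2, d(R,UW)=77/2, d(UW,Z)=17
step 2: merge (A,R) at d=13, Q=-707/2; branch lengths A→329/20, R→-69/20; new cluster AR
  updated: d(AR,H)=44, d(AR,K)=24, d(AR,O)=75/2, d(AR,UW)=125/4, d(AR,Z)=27
step 3: merge (H,K) at d=13, Q=-491/2; branch lengths H→171/16, K→37/16; new cluster HK
  updated: d(AR,HK)=55/2, d(HK,O)=47/2, d(HK,UW)=159/4, d(HK,Z)=19
step 4: merge (HK,O) at d=47/2, Q=-703/4; branch lengths HK→175/24, O→389/24; new cluster HKO
  updated: d(AR,HKO)=83/4, d(HKO,UW)=191/8, d(HKO,Z)=79/4
step 5: merge (AR,HKO) at d=83/4, Q=-815/8; branch lengths AR→449/32, HKO→215/32; new cluster AHKOR
  updated: d(AHKOR,UW)=275/16, d(AHKOR,Z)=13
step 6: merge (AHKOR,UW) at d=275/16, Q=-755/16; branch lengths AHKOR→211/32, UW→339/32; new cluster AHKORUW
  updated: d(AHKORUW,Z)=205/32
step 7: merge (AHKORUW,Z) at d=205/32; branch lengths AHKORUW→205/64, Z→205/64; new cluster AHKORUWZ
final tree: ((((A:329/20,R:-69/20):449/32,((H:171/16,K:37/16):175/24,O:389/24):215/32):211/32,(U:13/4,W:15/4):339/32):205/64,Z:205/64)
total length: 3227/32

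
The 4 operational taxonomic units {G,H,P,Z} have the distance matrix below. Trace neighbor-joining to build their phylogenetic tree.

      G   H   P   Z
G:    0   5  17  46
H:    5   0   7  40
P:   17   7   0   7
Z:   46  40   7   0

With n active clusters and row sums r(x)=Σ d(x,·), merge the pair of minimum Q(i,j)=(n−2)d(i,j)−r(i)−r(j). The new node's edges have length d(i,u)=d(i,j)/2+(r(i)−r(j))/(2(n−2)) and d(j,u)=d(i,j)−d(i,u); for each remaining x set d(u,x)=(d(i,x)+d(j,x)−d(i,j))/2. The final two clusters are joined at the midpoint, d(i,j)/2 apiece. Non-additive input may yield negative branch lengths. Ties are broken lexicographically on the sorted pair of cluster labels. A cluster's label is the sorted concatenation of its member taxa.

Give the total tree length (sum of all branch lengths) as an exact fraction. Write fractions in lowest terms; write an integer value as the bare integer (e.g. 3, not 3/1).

67/2

step 1: merge (G,H) at d=5, Q=-110; branch lengths G→13/2, H→-3/2; new cluster GH
  updated: d(GH,P)=19/2, d(GH,Z)=81/2
step 2: merge (GH,P) at d=19/2, Q=-57; branch lengths GH→43/2, P→-12; new cluster GHP
  updated: d(GHP,Z)=19
step 3: merge (GHP,Z) at d=19; branch lengths GHP→19/2, Z→19/2; new cluster GHPZ
final tree: (((G:13/2,H:-3/2):43/2,P:-12):19/2,Z:19/2)
total length: 67/2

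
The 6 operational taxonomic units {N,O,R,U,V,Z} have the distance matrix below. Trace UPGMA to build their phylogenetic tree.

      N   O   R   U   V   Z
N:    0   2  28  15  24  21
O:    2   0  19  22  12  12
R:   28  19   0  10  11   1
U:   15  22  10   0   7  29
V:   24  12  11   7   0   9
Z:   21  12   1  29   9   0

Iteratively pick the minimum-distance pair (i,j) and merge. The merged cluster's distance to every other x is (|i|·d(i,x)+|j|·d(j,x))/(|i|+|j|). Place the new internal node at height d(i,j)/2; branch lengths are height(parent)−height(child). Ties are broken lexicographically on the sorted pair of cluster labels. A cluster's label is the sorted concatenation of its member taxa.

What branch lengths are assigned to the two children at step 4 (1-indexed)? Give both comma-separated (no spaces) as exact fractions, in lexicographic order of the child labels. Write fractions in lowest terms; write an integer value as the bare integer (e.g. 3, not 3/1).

1. join R+Z (d=1) ⇒ RZ; edges |R|=1/2, |Z|=1/2
  updated: d(N,RZ)=49/2, d(O,RZ)=31/2, d(RZ,U)=39/2, d(RZ,V)=10
2. join N+O (d=2) ⇒ NO; edges |N|=1, |O|=1
  updated: d(NO,RZ)=20, d(NO,U)=37/2, d(NO,V)=18
3. join U+V (d=7) ⇒ UV; edges |U|=7/2, |V|=7/2
  updated: d(NO,UV)=73/4, d(RZ,UV)=59/4
4. join RZ+UV (d=59/4) ⇒ RUVZ; edges |RZ|=55/8, |UV|=31/8
  updated: d(NO,RUVZ)=153/8
5. join NO+RUVZ (d=153/8) ⇒ NORUVZ; edges |NO|=137/16, |RUVZ|=35/16
final tree: ((N:1,O:1):137/16,((R:1/2,Z:1/2):55/8,(U:7/2,V:7/2):31/8):35/16)
total length: 63/2

55/8,31/8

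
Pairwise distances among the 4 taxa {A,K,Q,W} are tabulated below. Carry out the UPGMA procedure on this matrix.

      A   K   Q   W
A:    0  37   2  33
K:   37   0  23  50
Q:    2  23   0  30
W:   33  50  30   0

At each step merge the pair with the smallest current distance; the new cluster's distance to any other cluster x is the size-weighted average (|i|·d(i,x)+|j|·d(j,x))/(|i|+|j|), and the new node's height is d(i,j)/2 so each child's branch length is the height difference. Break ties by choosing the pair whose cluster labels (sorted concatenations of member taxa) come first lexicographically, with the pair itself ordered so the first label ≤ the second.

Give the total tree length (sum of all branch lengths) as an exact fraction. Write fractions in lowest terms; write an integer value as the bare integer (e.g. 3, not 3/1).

161/3

iteration 1: select A,Q (d=2); attach at lengths (1, 1); label the merged cluster AQ
  updated: d(AQ,K)=30, d(AQ,W)=63/2
iteration 2: select AQ,K (d=30); attach at lengths (14, 15); label the merged cluster AKQ
  updated: d(AKQ,W)=113/3
iteration 3: select AKQ,W (d=113/3); attach at lengths (23/6, 113/6); label the merged cluster AKQW
final tree: (((A:1,Q:1):14,K:15):23/6,W:113/6)
total length: 161/3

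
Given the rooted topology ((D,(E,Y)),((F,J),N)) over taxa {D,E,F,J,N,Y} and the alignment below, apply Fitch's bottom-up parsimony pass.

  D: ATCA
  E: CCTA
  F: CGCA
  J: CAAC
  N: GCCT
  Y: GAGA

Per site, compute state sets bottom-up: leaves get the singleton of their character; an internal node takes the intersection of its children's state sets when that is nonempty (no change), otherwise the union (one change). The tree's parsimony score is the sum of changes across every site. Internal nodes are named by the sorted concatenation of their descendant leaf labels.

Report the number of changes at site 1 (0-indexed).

EY@0: {C} ∪ {G} = {C,G} (union, +1)
DEY@0: {A} ∪ {C,G} = {A,C,G} (union, +1)
FJ@0: {C} ∩ {C} = {C} (intersection, +0)
FJN@0: {C} ∪ {G} = {C,G} (union, +1)
DEFJNY@0: {A,C,G} ∩ {C,G} = {C,G} (intersection, +0)
EY@1: {C} ∪ {A} = {A,C} (union, +1)
DEY@1: {T} ∪ {A,C} = {A,C,T} (union, +1)
FJ@1: {G} ∪ {A} = {A,G} (union, +1)
FJN@1: {A,G} ∪ {C} = {A,C,G} (union, +1)
DEFJNY@1: {A,C,T} ∩ {A,C,G} = {A,C} (intersection, +0)
EY@2: {T} ∪ {G} = {G,T} (union, +1)
DEY@2: {C} ∪ {G,T} = {C,G,T} (union, +1)
FJ@2: {C} ∪ {A} = {A,C} (union, +1)
FJN@2: {A,C} ∩ {C} = {C} (intersection, +0)
DEFJNY@2: {C,G,T} ∩ {C} = {C} (intersection, +0)
EY@3: {A} ∩ {A} = {A} (intersection, +0)
DEY@3: {A} ∩ {A} = {A} (intersection, +0)
FJ@3: {A} ∪ {C} = {A,C} (union, +1)
FJN@3: {A,C} ∪ {T} = {A,C,T} (union, +1)
DEFJNY@3: {A} ∩ {A,C,T} = {A} (intersection, +0)
per-site changes: [3, 4, 3, 2]; total = 12

4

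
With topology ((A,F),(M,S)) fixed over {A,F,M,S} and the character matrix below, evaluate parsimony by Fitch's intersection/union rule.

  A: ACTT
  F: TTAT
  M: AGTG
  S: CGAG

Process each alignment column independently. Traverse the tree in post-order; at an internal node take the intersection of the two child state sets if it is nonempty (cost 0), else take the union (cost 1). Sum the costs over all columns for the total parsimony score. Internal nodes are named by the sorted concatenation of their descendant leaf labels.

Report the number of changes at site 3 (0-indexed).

1

[col 0] AF: children A:{A}, F:{T} ∪→ {A,T}; cost 1
[col 0] MS: children M:{A}, S:{C} ∪→ {A,C}; cost 1
[col 0] AFMS: children AF:{A,T}, MS:{A,C} ∩→ {A}; cost 0
[col 1] AF: children A:{C}, F:{T} ∪→ {C,T}; cost 1
[col 1] MS: children M:{G}, S:{G} ∩→ {G}; cost 0
[col 1] AFMS: children AF:{C,T}, MS:{G} ∪→ {C,G,T}; cost 1
[col 2] AF: children A:{T}, F:{A} ∪→ {A,T}; cost 1
[col 2] MS: children M:{T}, S:{A} ∪→ {A,T}; cost 1
[col 2] AFMS: children AF:{A,T}, MS:{A,T} ∩→ {A,T}; cost 0
[col 3] AF: children A:{T}, F:{T} ∩→ {T}; cost 0
[col 3] MS: children M:{G}, S:{G} ∩→ {G}; cost 0
[col 3] AFMS: children AF:{T}, MS:{G} ∪→ {G,T}; cost 1
per-site changes: [2, 2, 2, 1]; total = 7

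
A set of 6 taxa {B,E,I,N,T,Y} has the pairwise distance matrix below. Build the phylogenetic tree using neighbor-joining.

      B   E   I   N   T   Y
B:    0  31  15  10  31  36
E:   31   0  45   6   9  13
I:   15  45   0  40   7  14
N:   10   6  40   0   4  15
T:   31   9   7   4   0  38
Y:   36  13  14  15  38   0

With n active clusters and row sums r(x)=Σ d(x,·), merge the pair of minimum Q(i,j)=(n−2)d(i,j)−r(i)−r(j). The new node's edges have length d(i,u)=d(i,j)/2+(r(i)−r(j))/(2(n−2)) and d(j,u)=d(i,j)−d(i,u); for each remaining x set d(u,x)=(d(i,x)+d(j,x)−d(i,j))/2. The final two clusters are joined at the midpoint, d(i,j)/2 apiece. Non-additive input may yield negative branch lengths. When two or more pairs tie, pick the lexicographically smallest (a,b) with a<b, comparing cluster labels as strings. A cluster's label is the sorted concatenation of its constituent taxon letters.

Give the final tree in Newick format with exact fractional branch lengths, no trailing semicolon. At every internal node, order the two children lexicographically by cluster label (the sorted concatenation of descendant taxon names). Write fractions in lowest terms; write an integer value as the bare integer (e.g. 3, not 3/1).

(((((B:31/4,I:29/4):23/3,Y:59/6):17/2,N:-1):3/2,E:17/4):19/8,T:19/8)

iteration 1: select B,I (d=15, Q=-184); attach at lengths (31/4, 29/4); label the merged cluster BI
  updated: d(BI,E)=61/2, d(BI,N)=35/2, d(BI,T)=23/2, d(BI,Y)=35/2
iteration 2: select BI,Y (d=35/2, Q=-108); attach at lengths (23/3, 59/6); label the merged cluster BIY
  updated: d(BIY,E)=13, d(BIY,N)=15/2, d(BIY,T)=16
iteration 3: select BIY,N (d=15/2, Q=-39); attach at lengths (17/2, -1); label the merged cluster BINY
  updated: d(BINY,E)=23/4, d(BINY,T)=25/4
iteration 4: select BINY,E (d=23/4, Q=-21); attach at lengths (3/2, 17/4); label the merged cluster BEINY
  updated: d(BEINY,T)=19/4
iteration 5: select BEINY,T (d=19/4); attach at lengths (19/8, 19/8); label the merged cluster BEINTY
final tree: (((((B:31/4,I:29/4):23/3,Y:59/6):17/2,N:-1):3/2,E:17/4):19/8,T:19/8)
total length: 101/2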